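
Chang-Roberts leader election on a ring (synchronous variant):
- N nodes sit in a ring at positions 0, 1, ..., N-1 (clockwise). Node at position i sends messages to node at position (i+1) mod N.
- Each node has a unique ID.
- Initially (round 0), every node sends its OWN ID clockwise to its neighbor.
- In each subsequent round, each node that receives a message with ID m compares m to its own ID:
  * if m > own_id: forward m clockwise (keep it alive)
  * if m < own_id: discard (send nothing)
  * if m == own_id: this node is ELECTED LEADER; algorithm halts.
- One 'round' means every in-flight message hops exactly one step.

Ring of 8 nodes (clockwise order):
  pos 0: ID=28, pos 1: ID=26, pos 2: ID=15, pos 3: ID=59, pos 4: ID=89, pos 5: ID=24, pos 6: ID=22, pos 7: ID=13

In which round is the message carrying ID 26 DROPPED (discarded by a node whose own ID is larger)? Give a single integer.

Round 1: pos1(id26) recv 28: fwd; pos2(id15) recv 26: fwd; pos3(id59) recv 15: drop; pos4(id89) recv 59: drop; pos5(id24) recv 89: fwd; pos6(id22) recv 24: fwd; pos7(id13) recv 22: fwd; pos0(id28) recv 13: drop
Round 2: pos2(id15) recv 28: fwd; pos3(id59) recv 26: drop; pos6(id22) recv 89: fwd; pos7(id13) recv 24: fwd; pos0(id28) recv 22: drop
Round 3: pos3(id59) recv 28: drop; pos7(id13) recv 89: fwd; pos0(id28) recv 24: drop
Round 4: pos0(id28) recv 89: fwd
Round 5: pos1(id26) recv 89: fwd
Round 6: pos2(id15) recv 89: fwd
Round 7: pos3(id59) recv 89: fwd
Round 8: pos4(id89) recv 89: ELECTED
Message ID 26 originates at pos 1; dropped at pos 3 in round 2

Answer: 2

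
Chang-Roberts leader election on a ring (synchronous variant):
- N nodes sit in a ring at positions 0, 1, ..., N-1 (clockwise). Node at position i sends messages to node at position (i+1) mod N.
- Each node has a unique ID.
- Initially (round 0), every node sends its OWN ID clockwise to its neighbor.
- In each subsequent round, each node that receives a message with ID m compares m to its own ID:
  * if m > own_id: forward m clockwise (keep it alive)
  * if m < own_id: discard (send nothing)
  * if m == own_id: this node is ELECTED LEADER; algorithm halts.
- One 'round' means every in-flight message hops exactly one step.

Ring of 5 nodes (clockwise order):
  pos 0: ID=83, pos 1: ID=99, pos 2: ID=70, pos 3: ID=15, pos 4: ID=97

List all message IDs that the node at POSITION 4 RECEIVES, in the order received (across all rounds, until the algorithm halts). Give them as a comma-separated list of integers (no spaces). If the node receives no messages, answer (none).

Round 1: pos1(id99) recv 83: drop; pos2(id70) recv 99: fwd; pos3(id15) recv 70: fwd; pos4(id97) recv 15: drop; pos0(id83) recv 97: fwd
Round 2: pos3(id15) recv 99: fwd; pos4(id97) recv 70: drop; pos1(id99) recv 97: drop
Round 3: pos4(id97) recv 99: fwd
Round 4: pos0(id83) recv 99: fwd
Round 5: pos1(id99) recv 99: ELECTED

Answer: 15,70,99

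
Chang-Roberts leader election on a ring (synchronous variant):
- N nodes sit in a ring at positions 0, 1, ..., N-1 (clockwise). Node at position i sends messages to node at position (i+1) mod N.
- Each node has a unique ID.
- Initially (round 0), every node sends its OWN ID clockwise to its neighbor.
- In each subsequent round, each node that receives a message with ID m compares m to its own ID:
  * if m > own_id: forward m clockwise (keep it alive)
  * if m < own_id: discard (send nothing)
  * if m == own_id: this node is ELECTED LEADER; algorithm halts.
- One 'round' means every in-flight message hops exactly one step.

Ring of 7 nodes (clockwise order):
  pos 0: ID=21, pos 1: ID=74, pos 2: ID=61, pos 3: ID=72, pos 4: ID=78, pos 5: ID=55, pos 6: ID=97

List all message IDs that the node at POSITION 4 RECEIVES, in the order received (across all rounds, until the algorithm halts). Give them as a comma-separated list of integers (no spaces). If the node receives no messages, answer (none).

Round 1: pos1(id74) recv 21: drop; pos2(id61) recv 74: fwd; pos3(id72) recv 61: drop; pos4(id78) recv 72: drop; pos5(id55) recv 78: fwd; pos6(id97) recv 55: drop; pos0(id21) recv 97: fwd
Round 2: pos3(id72) recv 74: fwd; pos6(id97) recv 78: drop; pos1(id74) recv 97: fwd
Round 3: pos4(id78) recv 74: drop; pos2(id61) recv 97: fwd
Round 4: pos3(id72) recv 97: fwd
Round 5: pos4(id78) recv 97: fwd
Round 6: pos5(id55) recv 97: fwd
Round 7: pos6(id97) recv 97: ELECTED

Answer: 72,74,97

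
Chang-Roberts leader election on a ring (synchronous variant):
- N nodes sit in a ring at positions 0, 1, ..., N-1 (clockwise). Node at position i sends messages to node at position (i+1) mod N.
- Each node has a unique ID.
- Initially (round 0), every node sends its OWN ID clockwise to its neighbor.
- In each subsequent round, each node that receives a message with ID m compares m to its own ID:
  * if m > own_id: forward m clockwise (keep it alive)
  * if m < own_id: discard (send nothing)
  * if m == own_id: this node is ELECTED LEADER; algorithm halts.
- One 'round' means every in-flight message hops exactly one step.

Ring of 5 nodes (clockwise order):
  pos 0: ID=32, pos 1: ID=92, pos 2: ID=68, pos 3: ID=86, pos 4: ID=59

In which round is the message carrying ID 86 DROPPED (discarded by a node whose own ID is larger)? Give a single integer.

Answer: 3

Derivation:
Round 1: pos1(id92) recv 32: drop; pos2(id68) recv 92: fwd; pos3(id86) recv 68: drop; pos4(id59) recv 86: fwd; pos0(id32) recv 59: fwd
Round 2: pos3(id86) recv 92: fwd; pos0(id32) recv 86: fwd; pos1(id92) recv 59: drop
Round 3: pos4(id59) recv 92: fwd; pos1(id92) recv 86: drop
Round 4: pos0(id32) recv 92: fwd
Round 5: pos1(id92) recv 92: ELECTED
Message ID 86 originates at pos 3; dropped at pos 1 in round 3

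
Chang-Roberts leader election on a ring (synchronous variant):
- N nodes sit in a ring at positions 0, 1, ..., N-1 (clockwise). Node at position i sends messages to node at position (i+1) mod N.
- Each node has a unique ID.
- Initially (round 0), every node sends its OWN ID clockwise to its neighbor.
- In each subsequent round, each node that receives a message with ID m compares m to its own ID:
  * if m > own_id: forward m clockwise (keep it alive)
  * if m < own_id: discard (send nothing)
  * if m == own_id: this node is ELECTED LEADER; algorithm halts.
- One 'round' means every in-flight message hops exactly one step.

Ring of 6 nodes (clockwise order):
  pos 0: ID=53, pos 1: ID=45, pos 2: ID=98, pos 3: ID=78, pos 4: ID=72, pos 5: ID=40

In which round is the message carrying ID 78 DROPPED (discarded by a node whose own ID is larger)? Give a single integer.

Round 1: pos1(id45) recv 53: fwd; pos2(id98) recv 45: drop; pos3(id78) recv 98: fwd; pos4(id72) recv 78: fwd; pos5(id40) recv 72: fwd; pos0(id53) recv 40: drop
Round 2: pos2(id98) recv 53: drop; pos4(id72) recv 98: fwd; pos5(id40) recv 78: fwd; pos0(id53) recv 72: fwd
Round 3: pos5(id40) recv 98: fwd; pos0(id53) recv 78: fwd; pos1(id45) recv 72: fwd
Round 4: pos0(id53) recv 98: fwd; pos1(id45) recv 78: fwd; pos2(id98) recv 72: drop
Round 5: pos1(id45) recv 98: fwd; pos2(id98) recv 78: drop
Round 6: pos2(id98) recv 98: ELECTED
Message ID 78 originates at pos 3; dropped at pos 2 in round 5

Answer: 5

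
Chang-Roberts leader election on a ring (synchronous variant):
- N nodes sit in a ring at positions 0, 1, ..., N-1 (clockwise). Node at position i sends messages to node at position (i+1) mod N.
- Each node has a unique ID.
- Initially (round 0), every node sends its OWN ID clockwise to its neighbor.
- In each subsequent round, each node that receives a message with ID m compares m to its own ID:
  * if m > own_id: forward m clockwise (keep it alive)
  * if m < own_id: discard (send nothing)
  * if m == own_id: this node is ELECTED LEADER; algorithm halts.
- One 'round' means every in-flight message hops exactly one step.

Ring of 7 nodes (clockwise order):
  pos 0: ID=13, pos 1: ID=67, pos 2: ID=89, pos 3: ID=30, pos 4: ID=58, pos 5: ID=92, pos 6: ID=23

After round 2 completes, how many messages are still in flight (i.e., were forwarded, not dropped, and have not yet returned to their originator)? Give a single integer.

Round 1: pos1(id67) recv 13: drop; pos2(id89) recv 67: drop; pos3(id30) recv 89: fwd; pos4(id58) recv 30: drop; pos5(id92) recv 58: drop; pos6(id23) recv 92: fwd; pos0(id13) recv 23: fwd
Round 2: pos4(id58) recv 89: fwd; pos0(id13) recv 92: fwd; pos1(id67) recv 23: drop
After round 2: 2 messages still in flight

Answer: 2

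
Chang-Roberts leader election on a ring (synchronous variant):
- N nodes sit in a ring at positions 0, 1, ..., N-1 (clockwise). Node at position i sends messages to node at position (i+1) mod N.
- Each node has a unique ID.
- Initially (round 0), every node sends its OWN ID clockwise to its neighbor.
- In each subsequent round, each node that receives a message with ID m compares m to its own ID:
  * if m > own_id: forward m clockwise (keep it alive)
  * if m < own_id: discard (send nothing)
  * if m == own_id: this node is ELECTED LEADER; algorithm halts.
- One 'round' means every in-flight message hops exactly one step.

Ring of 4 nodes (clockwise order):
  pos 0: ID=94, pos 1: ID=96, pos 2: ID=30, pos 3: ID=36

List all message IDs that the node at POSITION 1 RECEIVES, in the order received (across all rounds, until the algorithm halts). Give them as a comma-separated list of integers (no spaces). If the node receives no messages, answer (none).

Round 1: pos1(id96) recv 94: drop; pos2(id30) recv 96: fwd; pos3(id36) recv 30: drop; pos0(id94) recv 36: drop
Round 2: pos3(id36) recv 96: fwd
Round 3: pos0(id94) recv 96: fwd
Round 4: pos1(id96) recv 96: ELECTED

Answer: 94,96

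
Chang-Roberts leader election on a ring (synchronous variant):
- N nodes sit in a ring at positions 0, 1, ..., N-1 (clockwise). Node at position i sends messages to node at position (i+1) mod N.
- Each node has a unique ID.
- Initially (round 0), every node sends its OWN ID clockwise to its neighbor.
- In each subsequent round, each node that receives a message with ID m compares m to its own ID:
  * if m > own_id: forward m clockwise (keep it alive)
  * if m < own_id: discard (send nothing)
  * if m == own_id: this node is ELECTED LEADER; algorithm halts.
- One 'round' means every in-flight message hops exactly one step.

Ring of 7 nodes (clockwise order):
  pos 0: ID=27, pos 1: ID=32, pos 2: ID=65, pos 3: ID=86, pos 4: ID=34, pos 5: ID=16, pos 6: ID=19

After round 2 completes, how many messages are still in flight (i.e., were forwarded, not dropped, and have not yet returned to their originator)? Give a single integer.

Answer: 2

Derivation:
Round 1: pos1(id32) recv 27: drop; pos2(id65) recv 32: drop; pos3(id86) recv 65: drop; pos4(id34) recv 86: fwd; pos5(id16) recv 34: fwd; pos6(id19) recv 16: drop; pos0(id27) recv 19: drop
Round 2: pos5(id16) recv 86: fwd; pos6(id19) recv 34: fwd
After round 2: 2 messages still in flight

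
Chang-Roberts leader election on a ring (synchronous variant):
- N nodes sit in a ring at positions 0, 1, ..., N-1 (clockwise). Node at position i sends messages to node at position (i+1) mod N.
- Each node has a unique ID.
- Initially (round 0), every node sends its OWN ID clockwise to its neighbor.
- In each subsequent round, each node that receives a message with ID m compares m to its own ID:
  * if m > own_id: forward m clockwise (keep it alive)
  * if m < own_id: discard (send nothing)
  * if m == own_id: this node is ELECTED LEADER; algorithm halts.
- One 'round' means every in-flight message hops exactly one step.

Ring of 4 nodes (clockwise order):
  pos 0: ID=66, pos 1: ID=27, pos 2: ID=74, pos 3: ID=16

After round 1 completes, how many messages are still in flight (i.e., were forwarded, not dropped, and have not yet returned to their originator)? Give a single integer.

Answer: 2

Derivation:
Round 1: pos1(id27) recv 66: fwd; pos2(id74) recv 27: drop; pos3(id16) recv 74: fwd; pos0(id66) recv 16: drop
After round 1: 2 messages still in flight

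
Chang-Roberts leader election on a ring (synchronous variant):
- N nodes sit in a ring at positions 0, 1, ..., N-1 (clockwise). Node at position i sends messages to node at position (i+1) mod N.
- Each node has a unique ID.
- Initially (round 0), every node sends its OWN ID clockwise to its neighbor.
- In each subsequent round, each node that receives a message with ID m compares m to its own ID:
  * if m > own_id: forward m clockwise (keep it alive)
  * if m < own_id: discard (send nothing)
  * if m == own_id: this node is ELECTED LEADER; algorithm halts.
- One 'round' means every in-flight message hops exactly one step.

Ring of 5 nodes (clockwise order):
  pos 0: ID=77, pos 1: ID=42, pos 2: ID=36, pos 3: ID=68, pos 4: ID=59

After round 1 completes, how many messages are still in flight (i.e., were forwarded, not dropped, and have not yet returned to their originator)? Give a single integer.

Answer: 3

Derivation:
Round 1: pos1(id42) recv 77: fwd; pos2(id36) recv 42: fwd; pos3(id68) recv 36: drop; pos4(id59) recv 68: fwd; pos0(id77) recv 59: drop
After round 1: 3 messages still in flight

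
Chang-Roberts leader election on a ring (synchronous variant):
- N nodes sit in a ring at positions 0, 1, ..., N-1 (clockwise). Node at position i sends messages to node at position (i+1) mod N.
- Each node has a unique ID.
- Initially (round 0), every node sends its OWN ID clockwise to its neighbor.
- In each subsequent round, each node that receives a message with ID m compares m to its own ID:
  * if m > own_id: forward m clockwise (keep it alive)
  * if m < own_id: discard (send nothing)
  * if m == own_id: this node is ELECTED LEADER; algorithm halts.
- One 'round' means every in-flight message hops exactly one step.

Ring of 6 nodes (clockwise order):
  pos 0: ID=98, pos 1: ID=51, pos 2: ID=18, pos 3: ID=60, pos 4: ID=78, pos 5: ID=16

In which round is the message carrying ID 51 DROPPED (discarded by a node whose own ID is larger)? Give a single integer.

Round 1: pos1(id51) recv 98: fwd; pos2(id18) recv 51: fwd; pos3(id60) recv 18: drop; pos4(id78) recv 60: drop; pos5(id16) recv 78: fwd; pos0(id98) recv 16: drop
Round 2: pos2(id18) recv 98: fwd; pos3(id60) recv 51: drop; pos0(id98) recv 78: drop
Round 3: pos3(id60) recv 98: fwd
Round 4: pos4(id78) recv 98: fwd
Round 5: pos5(id16) recv 98: fwd
Round 6: pos0(id98) recv 98: ELECTED
Message ID 51 originates at pos 1; dropped at pos 3 in round 2

Answer: 2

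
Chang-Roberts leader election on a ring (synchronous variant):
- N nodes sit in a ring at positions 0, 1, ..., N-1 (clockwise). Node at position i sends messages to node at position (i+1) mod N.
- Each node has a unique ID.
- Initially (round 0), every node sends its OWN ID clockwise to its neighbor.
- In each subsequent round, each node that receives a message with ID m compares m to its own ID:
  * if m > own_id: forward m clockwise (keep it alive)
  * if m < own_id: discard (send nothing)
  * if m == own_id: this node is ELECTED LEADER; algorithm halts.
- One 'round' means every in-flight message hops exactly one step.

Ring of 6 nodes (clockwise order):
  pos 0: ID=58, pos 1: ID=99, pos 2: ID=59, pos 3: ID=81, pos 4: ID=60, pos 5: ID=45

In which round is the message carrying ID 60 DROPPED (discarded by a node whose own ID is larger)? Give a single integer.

Round 1: pos1(id99) recv 58: drop; pos2(id59) recv 99: fwd; pos3(id81) recv 59: drop; pos4(id60) recv 81: fwd; pos5(id45) recv 60: fwd; pos0(id58) recv 45: drop
Round 2: pos3(id81) recv 99: fwd; pos5(id45) recv 81: fwd; pos0(id58) recv 60: fwd
Round 3: pos4(id60) recv 99: fwd; pos0(id58) recv 81: fwd; pos1(id99) recv 60: drop
Round 4: pos5(id45) recv 99: fwd; pos1(id99) recv 81: drop
Round 5: pos0(id58) recv 99: fwd
Round 6: pos1(id99) recv 99: ELECTED
Message ID 60 originates at pos 4; dropped at pos 1 in round 3

Answer: 3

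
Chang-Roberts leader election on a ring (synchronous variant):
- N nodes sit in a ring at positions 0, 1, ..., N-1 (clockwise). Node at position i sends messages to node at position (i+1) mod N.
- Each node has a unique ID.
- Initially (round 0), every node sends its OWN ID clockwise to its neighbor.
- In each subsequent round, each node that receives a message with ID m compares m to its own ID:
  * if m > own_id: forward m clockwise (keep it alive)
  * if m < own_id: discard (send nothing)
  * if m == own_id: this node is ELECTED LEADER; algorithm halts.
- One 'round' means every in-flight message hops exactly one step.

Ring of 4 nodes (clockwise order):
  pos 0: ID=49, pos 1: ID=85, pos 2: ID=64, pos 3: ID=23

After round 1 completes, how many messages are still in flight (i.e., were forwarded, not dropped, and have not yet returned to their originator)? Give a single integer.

Answer: 2

Derivation:
Round 1: pos1(id85) recv 49: drop; pos2(id64) recv 85: fwd; pos3(id23) recv 64: fwd; pos0(id49) recv 23: drop
After round 1: 2 messages still in flight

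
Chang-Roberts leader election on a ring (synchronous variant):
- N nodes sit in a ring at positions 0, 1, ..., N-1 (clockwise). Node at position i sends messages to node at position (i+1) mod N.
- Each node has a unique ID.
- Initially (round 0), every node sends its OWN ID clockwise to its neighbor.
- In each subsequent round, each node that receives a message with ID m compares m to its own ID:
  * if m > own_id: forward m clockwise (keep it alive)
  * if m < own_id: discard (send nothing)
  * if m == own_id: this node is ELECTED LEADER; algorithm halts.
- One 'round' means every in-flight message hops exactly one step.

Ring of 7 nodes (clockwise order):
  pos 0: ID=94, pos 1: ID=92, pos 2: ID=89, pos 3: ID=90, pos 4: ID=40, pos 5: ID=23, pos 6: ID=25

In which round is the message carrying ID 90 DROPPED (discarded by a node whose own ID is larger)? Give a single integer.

Answer: 4

Derivation:
Round 1: pos1(id92) recv 94: fwd; pos2(id89) recv 92: fwd; pos3(id90) recv 89: drop; pos4(id40) recv 90: fwd; pos5(id23) recv 40: fwd; pos6(id25) recv 23: drop; pos0(id94) recv 25: drop
Round 2: pos2(id89) recv 94: fwd; pos3(id90) recv 92: fwd; pos5(id23) recv 90: fwd; pos6(id25) recv 40: fwd
Round 3: pos3(id90) recv 94: fwd; pos4(id40) recv 92: fwd; pos6(id25) recv 90: fwd; pos0(id94) recv 40: drop
Round 4: pos4(id40) recv 94: fwd; pos5(id23) recv 92: fwd; pos0(id94) recv 90: drop
Round 5: pos5(id23) recv 94: fwd; pos6(id25) recv 92: fwd
Round 6: pos6(id25) recv 94: fwd; pos0(id94) recv 92: drop
Round 7: pos0(id94) recv 94: ELECTED
Message ID 90 originates at pos 3; dropped at pos 0 in round 4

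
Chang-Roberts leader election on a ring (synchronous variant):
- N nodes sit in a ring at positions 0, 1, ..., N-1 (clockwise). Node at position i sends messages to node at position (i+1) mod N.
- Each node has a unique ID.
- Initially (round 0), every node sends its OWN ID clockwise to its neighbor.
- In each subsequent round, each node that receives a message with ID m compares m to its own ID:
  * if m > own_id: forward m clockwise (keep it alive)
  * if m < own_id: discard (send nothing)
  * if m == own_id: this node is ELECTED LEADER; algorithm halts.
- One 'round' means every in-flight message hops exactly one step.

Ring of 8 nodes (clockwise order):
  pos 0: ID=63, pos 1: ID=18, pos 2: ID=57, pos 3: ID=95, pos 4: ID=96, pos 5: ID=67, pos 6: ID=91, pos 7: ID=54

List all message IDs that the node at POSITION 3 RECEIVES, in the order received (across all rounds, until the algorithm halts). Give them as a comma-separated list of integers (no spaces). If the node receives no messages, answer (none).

Round 1: pos1(id18) recv 63: fwd; pos2(id57) recv 18: drop; pos3(id95) recv 57: drop; pos4(id96) recv 95: drop; pos5(id67) recv 96: fwd; pos6(id91) recv 67: drop; pos7(id54) recv 91: fwd; pos0(id63) recv 54: drop
Round 2: pos2(id57) recv 63: fwd; pos6(id91) recv 96: fwd; pos0(id63) recv 91: fwd
Round 3: pos3(id95) recv 63: drop; pos7(id54) recv 96: fwd; pos1(id18) recv 91: fwd
Round 4: pos0(id63) recv 96: fwd; pos2(id57) recv 91: fwd
Round 5: pos1(id18) recv 96: fwd; pos3(id95) recv 91: drop
Round 6: pos2(id57) recv 96: fwd
Round 7: pos3(id95) recv 96: fwd
Round 8: pos4(id96) recv 96: ELECTED

Answer: 57,63,91,96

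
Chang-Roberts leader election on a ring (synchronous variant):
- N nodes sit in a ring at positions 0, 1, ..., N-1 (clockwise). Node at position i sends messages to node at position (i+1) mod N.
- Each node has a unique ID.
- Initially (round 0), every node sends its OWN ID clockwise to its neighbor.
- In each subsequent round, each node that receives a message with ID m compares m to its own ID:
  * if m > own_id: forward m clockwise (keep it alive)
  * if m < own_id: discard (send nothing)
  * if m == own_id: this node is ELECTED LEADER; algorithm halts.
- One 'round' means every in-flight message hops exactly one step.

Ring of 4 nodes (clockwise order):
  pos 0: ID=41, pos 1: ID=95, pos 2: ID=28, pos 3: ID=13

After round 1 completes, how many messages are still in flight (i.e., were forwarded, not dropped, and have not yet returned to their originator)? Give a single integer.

Round 1: pos1(id95) recv 41: drop; pos2(id28) recv 95: fwd; pos3(id13) recv 28: fwd; pos0(id41) recv 13: drop
After round 1: 2 messages still in flight

Answer: 2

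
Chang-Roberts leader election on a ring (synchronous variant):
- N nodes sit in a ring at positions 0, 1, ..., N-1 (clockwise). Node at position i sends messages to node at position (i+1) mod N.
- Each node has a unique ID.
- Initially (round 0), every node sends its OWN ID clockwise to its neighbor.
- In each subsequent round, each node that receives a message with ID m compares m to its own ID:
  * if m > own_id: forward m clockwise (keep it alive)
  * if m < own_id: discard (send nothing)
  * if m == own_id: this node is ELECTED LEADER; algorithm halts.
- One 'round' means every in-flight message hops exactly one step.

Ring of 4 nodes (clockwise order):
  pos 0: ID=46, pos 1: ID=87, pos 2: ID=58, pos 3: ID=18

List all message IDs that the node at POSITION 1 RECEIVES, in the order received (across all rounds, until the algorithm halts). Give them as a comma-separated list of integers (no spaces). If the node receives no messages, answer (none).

Answer: 46,58,87

Derivation:
Round 1: pos1(id87) recv 46: drop; pos2(id58) recv 87: fwd; pos3(id18) recv 58: fwd; pos0(id46) recv 18: drop
Round 2: pos3(id18) recv 87: fwd; pos0(id46) recv 58: fwd
Round 3: pos0(id46) recv 87: fwd; pos1(id87) recv 58: drop
Round 4: pos1(id87) recv 87: ELECTED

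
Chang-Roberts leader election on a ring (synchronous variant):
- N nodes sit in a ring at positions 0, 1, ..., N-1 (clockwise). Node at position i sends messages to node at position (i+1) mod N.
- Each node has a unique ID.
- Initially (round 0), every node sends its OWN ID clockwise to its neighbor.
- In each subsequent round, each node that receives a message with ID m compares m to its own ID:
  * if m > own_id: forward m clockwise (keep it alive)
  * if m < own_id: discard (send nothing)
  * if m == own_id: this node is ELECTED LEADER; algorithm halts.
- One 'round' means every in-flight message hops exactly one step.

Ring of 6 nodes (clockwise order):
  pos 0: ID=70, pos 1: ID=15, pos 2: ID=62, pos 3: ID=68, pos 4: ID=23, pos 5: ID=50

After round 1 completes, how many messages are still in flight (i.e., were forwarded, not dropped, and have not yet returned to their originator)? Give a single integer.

Round 1: pos1(id15) recv 70: fwd; pos2(id62) recv 15: drop; pos3(id68) recv 62: drop; pos4(id23) recv 68: fwd; pos5(id50) recv 23: drop; pos0(id70) recv 50: drop
After round 1: 2 messages still in flight

Answer: 2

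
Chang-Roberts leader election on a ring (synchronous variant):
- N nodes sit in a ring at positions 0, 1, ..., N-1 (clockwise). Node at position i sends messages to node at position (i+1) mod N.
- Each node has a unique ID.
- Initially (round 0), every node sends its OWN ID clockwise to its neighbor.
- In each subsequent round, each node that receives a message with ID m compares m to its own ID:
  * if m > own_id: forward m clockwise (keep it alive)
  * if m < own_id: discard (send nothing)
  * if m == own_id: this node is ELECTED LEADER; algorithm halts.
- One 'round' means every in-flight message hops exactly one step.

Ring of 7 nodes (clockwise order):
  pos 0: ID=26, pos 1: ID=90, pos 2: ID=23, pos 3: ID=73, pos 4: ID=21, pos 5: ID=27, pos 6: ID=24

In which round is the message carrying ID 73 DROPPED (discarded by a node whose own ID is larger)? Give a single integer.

Answer: 5

Derivation:
Round 1: pos1(id90) recv 26: drop; pos2(id23) recv 90: fwd; pos3(id73) recv 23: drop; pos4(id21) recv 73: fwd; pos5(id27) recv 21: drop; pos6(id24) recv 27: fwd; pos0(id26) recv 24: drop
Round 2: pos3(id73) recv 90: fwd; pos5(id27) recv 73: fwd; pos0(id26) recv 27: fwd
Round 3: pos4(id21) recv 90: fwd; pos6(id24) recv 73: fwd; pos1(id90) recv 27: drop
Round 4: pos5(id27) recv 90: fwd; pos0(id26) recv 73: fwd
Round 5: pos6(id24) recv 90: fwd; pos1(id90) recv 73: drop
Round 6: pos0(id26) recv 90: fwd
Round 7: pos1(id90) recv 90: ELECTED
Message ID 73 originates at pos 3; dropped at pos 1 in round 5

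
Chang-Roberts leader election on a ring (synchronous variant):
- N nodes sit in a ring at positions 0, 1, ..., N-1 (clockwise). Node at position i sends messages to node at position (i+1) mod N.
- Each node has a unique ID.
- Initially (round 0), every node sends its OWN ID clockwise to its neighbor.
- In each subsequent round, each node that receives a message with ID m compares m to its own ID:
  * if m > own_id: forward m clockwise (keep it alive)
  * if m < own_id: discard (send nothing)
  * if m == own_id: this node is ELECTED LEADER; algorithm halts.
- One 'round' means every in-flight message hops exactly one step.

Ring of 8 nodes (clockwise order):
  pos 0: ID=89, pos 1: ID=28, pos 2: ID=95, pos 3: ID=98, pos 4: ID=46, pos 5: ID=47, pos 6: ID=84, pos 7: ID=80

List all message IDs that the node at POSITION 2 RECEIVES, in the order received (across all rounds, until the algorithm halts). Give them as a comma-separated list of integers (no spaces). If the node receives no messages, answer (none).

Round 1: pos1(id28) recv 89: fwd; pos2(id95) recv 28: drop; pos3(id98) recv 95: drop; pos4(id46) recv 98: fwd; pos5(id47) recv 46: drop; pos6(id84) recv 47: drop; pos7(id80) recv 84: fwd; pos0(id89) recv 80: drop
Round 2: pos2(id95) recv 89: drop; pos5(id47) recv 98: fwd; pos0(id89) recv 84: drop
Round 3: pos6(id84) recv 98: fwd
Round 4: pos7(id80) recv 98: fwd
Round 5: pos0(id89) recv 98: fwd
Round 6: pos1(id28) recv 98: fwd
Round 7: pos2(id95) recv 98: fwd
Round 8: pos3(id98) recv 98: ELECTED

Answer: 28,89,98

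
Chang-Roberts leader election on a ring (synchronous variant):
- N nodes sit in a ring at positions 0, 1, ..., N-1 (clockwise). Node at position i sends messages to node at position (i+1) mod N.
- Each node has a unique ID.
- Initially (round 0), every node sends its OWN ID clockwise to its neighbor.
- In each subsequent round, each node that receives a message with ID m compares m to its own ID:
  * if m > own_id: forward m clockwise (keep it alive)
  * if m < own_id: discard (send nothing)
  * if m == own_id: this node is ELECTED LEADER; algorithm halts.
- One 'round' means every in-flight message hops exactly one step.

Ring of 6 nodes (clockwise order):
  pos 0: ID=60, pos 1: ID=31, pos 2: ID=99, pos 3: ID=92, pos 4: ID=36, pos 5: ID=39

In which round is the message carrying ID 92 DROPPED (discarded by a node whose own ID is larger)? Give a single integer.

Answer: 5

Derivation:
Round 1: pos1(id31) recv 60: fwd; pos2(id99) recv 31: drop; pos3(id92) recv 99: fwd; pos4(id36) recv 92: fwd; pos5(id39) recv 36: drop; pos0(id60) recv 39: drop
Round 2: pos2(id99) recv 60: drop; pos4(id36) recv 99: fwd; pos5(id39) recv 92: fwd
Round 3: pos5(id39) recv 99: fwd; pos0(id60) recv 92: fwd
Round 4: pos0(id60) recv 99: fwd; pos1(id31) recv 92: fwd
Round 5: pos1(id31) recv 99: fwd; pos2(id99) recv 92: drop
Round 6: pos2(id99) recv 99: ELECTED
Message ID 92 originates at pos 3; dropped at pos 2 in round 5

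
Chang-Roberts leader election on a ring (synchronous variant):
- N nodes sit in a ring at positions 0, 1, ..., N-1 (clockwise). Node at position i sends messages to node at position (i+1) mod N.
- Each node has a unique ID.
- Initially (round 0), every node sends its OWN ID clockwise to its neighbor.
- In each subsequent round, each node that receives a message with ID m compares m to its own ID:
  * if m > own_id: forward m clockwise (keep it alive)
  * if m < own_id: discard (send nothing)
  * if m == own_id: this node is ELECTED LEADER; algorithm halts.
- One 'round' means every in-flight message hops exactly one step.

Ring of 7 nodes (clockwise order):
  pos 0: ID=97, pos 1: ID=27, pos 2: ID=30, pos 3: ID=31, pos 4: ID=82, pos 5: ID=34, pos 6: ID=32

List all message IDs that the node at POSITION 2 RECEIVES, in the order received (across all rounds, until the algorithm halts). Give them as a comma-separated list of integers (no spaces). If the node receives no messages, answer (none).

Answer: 27,97

Derivation:
Round 1: pos1(id27) recv 97: fwd; pos2(id30) recv 27: drop; pos3(id31) recv 30: drop; pos4(id82) recv 31: drop; pos5(id34) recv 82: fwd; pos6(id32) recv 34: fwd; pos0(id97) recv 32: drop
Round 2: pos2(id30) recv 97: fwd; pos6(id32) recv 82: fwd; pos0(id97) recv 34: drop
Round 3: pos3(id31) recv 97: fwd; pos0(id97) recv 82: drop
Round 4: pos4(id82) recv 97: fwd
Round 5: pos5(id34) recv 97: fwd
Round 6: pos6(id32) recv 97: fwd
Round 7: pos0(id97) recv 97: ELECTED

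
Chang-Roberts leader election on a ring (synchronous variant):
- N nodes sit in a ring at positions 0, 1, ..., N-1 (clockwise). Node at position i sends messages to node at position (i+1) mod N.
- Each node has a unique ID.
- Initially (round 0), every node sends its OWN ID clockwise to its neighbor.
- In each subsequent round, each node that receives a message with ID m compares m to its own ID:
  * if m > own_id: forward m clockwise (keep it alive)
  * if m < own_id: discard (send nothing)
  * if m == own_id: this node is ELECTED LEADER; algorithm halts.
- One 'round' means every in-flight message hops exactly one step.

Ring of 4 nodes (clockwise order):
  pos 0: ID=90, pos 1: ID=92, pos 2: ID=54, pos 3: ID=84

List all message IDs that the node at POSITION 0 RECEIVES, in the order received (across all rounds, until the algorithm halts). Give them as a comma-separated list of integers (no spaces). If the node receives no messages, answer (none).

Round 1: pos1(id92) recv 90: drop; pos2(id54) recv 92: fwd; pos3(id84) recv 54: drop; pos0(id90) recv 84: drop
Round 2: pos3(id84) recv 92: fwd
Round 3: pos0(id90) recv 92: fwd
Round 4: pos1(id92) recv 92: ELECTED

Answer: 84,92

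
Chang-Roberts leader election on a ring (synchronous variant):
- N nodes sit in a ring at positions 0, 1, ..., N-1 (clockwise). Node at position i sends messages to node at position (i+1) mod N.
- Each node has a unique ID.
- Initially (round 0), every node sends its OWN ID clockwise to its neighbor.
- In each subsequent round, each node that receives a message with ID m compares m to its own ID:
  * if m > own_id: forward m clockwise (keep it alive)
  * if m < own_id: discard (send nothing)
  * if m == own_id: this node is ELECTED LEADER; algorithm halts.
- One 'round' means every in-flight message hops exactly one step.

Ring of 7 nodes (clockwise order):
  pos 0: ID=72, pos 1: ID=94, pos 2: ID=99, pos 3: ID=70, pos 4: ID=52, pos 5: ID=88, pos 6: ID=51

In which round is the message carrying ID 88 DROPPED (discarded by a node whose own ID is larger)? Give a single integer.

Answer: 3

Derivation:
Round 1: pos1(id94) recv 72: drop; pos2(id99) recv 94: drop; pos3(id70) recv 99: fwd; pos4(id52) recv 70: fwd; pos5(id88) recv 52: drop; pos6(id51) recv 88: fwd; pos0(id72) recv 51: drop
Round 2: pos4(id52) recv 99: fwd; pos5(id88) recv 70: drop; pos0(id72) recv 88: fwd
Round 3: pos5(id88) recv 99: fwd; pos1(id94) recv 88: drop
Round 4: pos6(id51) recv 99: fwd
Round 5: pos0(id72) recv 99: fwd
Round 6: pos1(id94) recv 99: fwd
Round 7: pos2(id99) recv 99: ELECTED
Message ID 88 originates at pos 5; dropped at pos 1 in round 3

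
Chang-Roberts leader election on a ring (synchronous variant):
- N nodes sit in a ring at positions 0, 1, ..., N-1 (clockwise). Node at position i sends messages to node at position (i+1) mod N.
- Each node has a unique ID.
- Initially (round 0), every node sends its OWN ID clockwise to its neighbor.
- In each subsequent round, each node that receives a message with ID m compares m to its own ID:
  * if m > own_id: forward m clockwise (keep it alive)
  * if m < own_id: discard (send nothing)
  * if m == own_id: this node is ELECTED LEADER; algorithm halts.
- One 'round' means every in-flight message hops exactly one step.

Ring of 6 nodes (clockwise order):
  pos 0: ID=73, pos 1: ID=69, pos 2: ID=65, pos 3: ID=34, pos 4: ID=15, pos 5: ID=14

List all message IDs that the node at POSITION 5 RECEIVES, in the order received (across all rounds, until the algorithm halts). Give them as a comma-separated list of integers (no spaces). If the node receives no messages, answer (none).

Round 1: pos1(id69) recv 73: fwd; pos2(id65) recv 69: fwd; pos3(id34) recv 65: fwd; pos4(id15) recv 34: fwd; pos5(id14) recv 15: fwd; pos0(id73) recv 14: drop
Round 2: pos2(id65) recv 73: fwd; pos3(id34) recv 69: fwd; pos4(id15) recv 65: fwd; pos5(id14) recv 34: fwd; pos0(id73) recv 15: drop
Round 3: pos3(id34) recv 73: fwd; pos4(id15) recv 69: fwd; pos5(id14) recv 65: fwd; pos0(id73) recv 34: drop
Round 4: pos4(id15) recv 73: fwd; pos5(id14) recv 69: fwd; pos0(id73) recv 65: drop
Round 5: pos5(id14) recv 73: fwd; pos0(id73) recv 69: drop
Round 6: pos0(id73) recv 73: ELECTED

Answer: 15,34,65,69,73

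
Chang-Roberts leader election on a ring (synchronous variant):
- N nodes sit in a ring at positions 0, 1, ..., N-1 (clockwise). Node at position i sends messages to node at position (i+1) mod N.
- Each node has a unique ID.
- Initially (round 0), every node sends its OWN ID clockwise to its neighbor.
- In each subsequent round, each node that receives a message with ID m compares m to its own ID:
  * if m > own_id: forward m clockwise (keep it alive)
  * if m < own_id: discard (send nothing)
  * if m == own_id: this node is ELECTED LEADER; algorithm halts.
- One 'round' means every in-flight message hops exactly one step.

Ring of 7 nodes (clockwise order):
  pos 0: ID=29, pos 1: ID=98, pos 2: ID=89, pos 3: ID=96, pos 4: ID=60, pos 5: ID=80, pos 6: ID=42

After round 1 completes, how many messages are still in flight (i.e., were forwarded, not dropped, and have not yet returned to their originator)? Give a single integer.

Answer: 4

Derivation:
Round 1: pos1(id98) recv 29: drop; pos2(id89) recv 98: fwd; pos3(id96) recv 89: drop; pos4(id60) recv 96: fwd; pos5(id80) recv 60: drop; pos6(id42) recv 80: fwd; pos0(id29) recv 42: fwd
After round 1: 4 messages still in flight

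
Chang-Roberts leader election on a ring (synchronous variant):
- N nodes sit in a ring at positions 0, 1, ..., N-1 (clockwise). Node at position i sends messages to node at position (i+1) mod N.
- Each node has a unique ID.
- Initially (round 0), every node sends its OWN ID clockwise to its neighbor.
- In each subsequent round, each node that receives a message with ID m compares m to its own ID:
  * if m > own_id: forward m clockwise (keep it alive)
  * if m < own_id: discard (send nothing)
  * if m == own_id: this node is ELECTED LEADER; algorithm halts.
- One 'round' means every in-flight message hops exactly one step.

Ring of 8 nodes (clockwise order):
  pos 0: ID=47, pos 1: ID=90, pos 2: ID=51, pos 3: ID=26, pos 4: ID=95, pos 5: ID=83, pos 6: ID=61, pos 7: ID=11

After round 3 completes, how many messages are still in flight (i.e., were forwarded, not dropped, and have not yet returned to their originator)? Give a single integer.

Round 1: pos1(id90) recv 47: drop; pos2(id51) recv 90: fwd; pos3(id26) recv 51: fwd; pos4(id95) recv 26: drop; pos5(id83) recv 95: fwd; pos6(id61) recv 83: fwd; pos7(id11) recv 61: fwd; pos0(id47) recv 11: drop
Round 2: pos3(id26) recv 90: fwd; pos4(id95) recv 51: drop; pos6(id61) recv 95: fwd; pos7(id11) recv 83: fwd; pos0(id47) recv 61: fwd
Round 3: pos4(id95) recv 90: drop; pos7(id11) recv 95: fwd; pos0(id47) recv 83: fwd; pos1(id90) recv 61: drop
After round 3: 2 messages still in flight

Answer: 2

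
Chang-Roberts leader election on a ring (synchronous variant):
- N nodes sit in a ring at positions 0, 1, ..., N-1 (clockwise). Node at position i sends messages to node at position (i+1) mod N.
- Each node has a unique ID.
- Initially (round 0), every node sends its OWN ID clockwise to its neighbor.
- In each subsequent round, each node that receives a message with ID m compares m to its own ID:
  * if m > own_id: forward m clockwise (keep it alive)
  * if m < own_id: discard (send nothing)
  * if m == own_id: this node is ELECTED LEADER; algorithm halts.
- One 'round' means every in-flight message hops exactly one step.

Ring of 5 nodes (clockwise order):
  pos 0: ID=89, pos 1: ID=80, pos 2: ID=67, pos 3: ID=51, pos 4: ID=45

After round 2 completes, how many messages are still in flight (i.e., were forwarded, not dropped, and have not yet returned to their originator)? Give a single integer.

Round 1: pos1(id80) recv 89: fwd; pos2(id67) recv 80: fwd; pos3(id51) recv 67: fwd; pos4(id45) recv 51: fwd; pos0(id89) recv 45: drop
Round 2: pos2(id67) recv 89: fwd; pos3(id51) recv 80: fwd; pos4(id45) recv 67: fwd; pos0(id89) recv 51: drop
After round 2: 3 messages still in flight

Answer: 3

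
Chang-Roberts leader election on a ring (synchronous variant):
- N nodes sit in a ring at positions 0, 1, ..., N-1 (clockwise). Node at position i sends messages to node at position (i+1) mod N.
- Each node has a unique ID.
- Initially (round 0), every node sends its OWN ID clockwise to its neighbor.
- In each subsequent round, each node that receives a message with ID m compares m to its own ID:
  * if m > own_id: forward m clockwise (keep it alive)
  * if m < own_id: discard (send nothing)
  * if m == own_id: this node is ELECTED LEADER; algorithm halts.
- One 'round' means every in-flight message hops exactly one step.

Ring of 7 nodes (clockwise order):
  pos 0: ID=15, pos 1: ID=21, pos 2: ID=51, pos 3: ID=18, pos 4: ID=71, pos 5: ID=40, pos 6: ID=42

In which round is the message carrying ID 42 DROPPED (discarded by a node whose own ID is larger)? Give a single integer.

Round 1: pos1(id21) recv 15: drop; pos2(id51) recv 21: drop; pos3(id18) recv 51: fwd; pos4(id71) recv 18: drop; pos5(id40) recv 71: fwd; pos6(id42) recv 40: drop; pos0(id15) recv 42: fwd
Round 2: pos4(id71) recv 51: drop; pos6(id42) recv 71: fwd; pos1(id21) recv 42: fwd
Round 3: pos0(id15) recv 71: fwd; pos2(id51) recv 42: drop
Round 4: pos1(id21) recv 71: fwd
Round 5: pos2(id51) recv 71: fwd
Round 6: pos3(id18) recv 71: fwd
Round 7: pos4(id71) recv 71: ELECTED
Message ID 42 originates at pos 6; dropped at pos 2 in round 3

Answer: 3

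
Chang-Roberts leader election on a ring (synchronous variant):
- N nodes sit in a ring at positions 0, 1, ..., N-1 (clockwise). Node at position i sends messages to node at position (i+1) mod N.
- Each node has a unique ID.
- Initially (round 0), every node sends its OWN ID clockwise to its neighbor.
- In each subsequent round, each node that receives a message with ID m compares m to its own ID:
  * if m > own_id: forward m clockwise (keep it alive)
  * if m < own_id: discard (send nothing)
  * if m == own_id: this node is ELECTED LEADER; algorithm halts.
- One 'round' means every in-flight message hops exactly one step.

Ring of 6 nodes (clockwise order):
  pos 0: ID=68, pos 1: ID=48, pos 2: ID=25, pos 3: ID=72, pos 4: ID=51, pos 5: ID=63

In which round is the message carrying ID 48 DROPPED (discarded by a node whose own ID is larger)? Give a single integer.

Answer: 2

Derivation:
Round 1: pos1(id48) recv 68: fwd; pos2(id25) recv 48: fwd; pos3(id72) recv 25: drop; pos4(id51) recv 72: fwd; pos5(id63) recv 51: drop; pos0(id68) recv 63: drop
Round 2: pos2(id25) recv 68: fwd; pos3(id72) recv 48: drop; pos5(id63) recv 72: fwd
Round 3: pos3(id72) recv 68: drop; pos0(id68) recv 72: fwd
Round 4: pos1(id48) recv 72: fwd
Round 5: pos2(id25) recv 72: fwd
Round 6: pos3(id72) recv 72: ELECTED
Message ID 48 originates at pos 1; dropped at pos 3 in round 2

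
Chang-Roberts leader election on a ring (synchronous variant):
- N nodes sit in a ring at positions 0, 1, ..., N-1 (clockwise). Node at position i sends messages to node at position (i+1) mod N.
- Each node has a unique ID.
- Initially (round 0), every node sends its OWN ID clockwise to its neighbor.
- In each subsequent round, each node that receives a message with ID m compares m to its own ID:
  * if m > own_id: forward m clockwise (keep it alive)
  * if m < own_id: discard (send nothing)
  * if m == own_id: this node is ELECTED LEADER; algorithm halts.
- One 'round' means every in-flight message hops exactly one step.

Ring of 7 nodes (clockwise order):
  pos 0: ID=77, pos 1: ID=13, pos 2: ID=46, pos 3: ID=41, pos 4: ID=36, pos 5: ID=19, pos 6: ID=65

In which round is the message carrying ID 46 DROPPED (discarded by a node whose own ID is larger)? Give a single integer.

Answer: 4

Derivation:
Round 1: pos1(id13) recv 77: fwd; pos2(id46) recv 13: drop; pos3(id41) recv 46: fwd; pos4(id36) recv 41: fwd; pos5(id19) recv 36: fwd; pos6(id65) recv 19: drop; pos0(id77) recv 65: drop
Round 2: pos2(id46) recv 77: fwd; pos4(id36) recv 46: fwd; pos5(id19) recv 41: fwd; pos6(id65) recv 36: drop
Round 3: pos3(id41) recv 77: fwd; pos5(id19) recv 46: fwd; pos6(id65) recv 41: drop
Round 4: pos4(id36) recv 77: fwd; pos6(id65) recv 46: drop
Round 5: pos5(id19) recv 77: fwd
Round 6: pos6(id65) recv 77: fwd
Round 7: pos0(id77) recv 77: ELECTED
Message ID 46 originates at pos 2; dropped at pos 6 in round 4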